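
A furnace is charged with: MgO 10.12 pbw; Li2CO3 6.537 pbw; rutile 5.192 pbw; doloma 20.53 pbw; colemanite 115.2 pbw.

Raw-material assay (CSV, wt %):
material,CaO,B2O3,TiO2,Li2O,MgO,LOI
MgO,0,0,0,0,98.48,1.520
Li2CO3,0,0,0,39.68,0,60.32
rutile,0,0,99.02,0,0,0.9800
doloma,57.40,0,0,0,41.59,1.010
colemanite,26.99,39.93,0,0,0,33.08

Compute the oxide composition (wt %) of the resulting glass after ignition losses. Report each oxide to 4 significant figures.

Values along the way are displayed rounded off to 4 significant figures on the page. Each numeric step keeps full precision at every stage; each reported value includes exactly one rounding; all derived quantities are carried in exact precision (ignition loss, glass mass, totals, the yield, the five compositions) starting from the weights per 115.1 pbw of glass, as given in question or answer.
Delivered oxide masses:
  CaO: 20.53·0.5740 + 115.2·0.2699 = 42.88 pbw
  B2O3: 115.2·0.3993 = 46.00 pbw
  TiO2: 5.192·0.9902 = 5.141 pbw
  Li2O: 6.537·0.3968 = 2.594 pbw
  MgO: 10.12·0.9848 + 20.53·0.4159 = 18.50 pbw
LOI: 10.12·0.01520 + 6.537·0.6032 + 5.192·0.009800 + 20.53·0.01010 + 115.2·0.3308 = 42.46 pbw
The glass mass, total less LOI, = 157.6 − 42.46 = 115.1 pbw (= the summed oxide contributions)
wt % = oxide mass / glass mass × 100

Glass mass = 115.1 pbw (batch 157.6 − LOI 42.46).
Composition: CaO 37.25%, B2O3 39.96%, TiO2 4.466%, Li2O 2.253%, MgO 16.07%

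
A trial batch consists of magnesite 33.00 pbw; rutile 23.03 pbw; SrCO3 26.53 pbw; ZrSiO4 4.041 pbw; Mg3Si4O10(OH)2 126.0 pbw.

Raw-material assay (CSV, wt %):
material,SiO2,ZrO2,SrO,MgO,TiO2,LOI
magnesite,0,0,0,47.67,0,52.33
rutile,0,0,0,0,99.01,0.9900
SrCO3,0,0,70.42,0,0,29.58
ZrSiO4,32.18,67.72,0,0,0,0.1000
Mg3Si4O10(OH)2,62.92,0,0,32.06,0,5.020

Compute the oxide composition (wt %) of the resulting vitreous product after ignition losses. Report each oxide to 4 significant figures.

Glass mass = 180.9 pbw (batch 212.6 − LOI 31.67).
Composition: SiO2 44.54%, ZrO2 1.513%, SrO 10.33%, MgO 31.02%, TiO2 12.60%

Working values are printed rounded to four significant figures within the worked lines; the working math maintains full precision all the way through; every reported number includes exactly one rounding — the derived quantities are carried in full precision (the yield, the five compositions, ignition loss, glass mass, totals) starting from the weights at 180.9 pbw of glass, as written in the question or the answer.
Oxide masses out of the charge:
  SiO2: 4.041·0.3218 + 126.0·0.6292 = 80.58 pbw
  ZrO2: 4.041·0.6772 = 2.737 pbw
  SrO: 26.53·0.7042 = 18.68 pbw
  MgO: 33.00·0.4767 + 126.0·0.3206 = 56.13 pbw
  TiO2: 23.03·0.9901 = 22.80 pbw
LOI: 33.00·0.5233 + 23.03·0.009900 + 26.53·0.2958 + 4.041·0.001000 + 126.0·0.05020 = 31.67 pbw
Glass mass = batch − LOI = 212.6 − 31.67 = 180.9 pbw (the oxide masses sum to this)
each wt % is 100 × oxide ÷ glass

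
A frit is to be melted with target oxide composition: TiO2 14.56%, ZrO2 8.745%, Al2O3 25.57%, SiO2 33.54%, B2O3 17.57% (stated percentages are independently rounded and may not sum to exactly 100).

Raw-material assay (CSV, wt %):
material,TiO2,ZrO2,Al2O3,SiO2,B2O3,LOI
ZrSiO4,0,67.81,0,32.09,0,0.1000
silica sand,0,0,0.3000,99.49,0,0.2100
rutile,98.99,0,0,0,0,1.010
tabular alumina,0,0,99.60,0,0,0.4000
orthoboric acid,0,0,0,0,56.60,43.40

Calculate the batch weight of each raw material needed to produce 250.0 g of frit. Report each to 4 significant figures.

The working math runs at full precision in every operation; in-progress results appear (rounded to four significant figures) within the worked lines — every reported value takes just one rounding — the derived quantities, which include glass mass, five oxide percentages, yield, ignition loss, the totals, are rebuilt at full float precision, precisely as stated by question or answer, using the weight values on 250.0 g of glass.
Per-oxide target masses for 250.0 g frit:
  TiO2: 14.56% × 250.0 = 36.40 g
  ZrO2: 8.745% × 250.0 = 21.86 g
  Al2O3: 25.57% × 250.0 = 63.92 g
  SiO2: 33.54% × 250.0 = 83.85 g
  B2O3: 17.57% × 250.0 = 43.92 g
Checking each oxide sum with the batch weights as given, versus the basis set out (summed amounts equal target values given rounding of the digits):
  TiO2: 36.77·0.9899 = 36.40 g (target 36.40 g)
  ZrO2: 32.24·0.6781 = 21.86 g (target 21.86 g)
  Al2O3: 73.88·0.003000 + 63.96·0.9960 = 63.93 g (target 63.92 g)
  SiO2: 32.24·0.3209 + 73.88·0.9949 = 83.85 g (target 83.85 g)
  B2O3: 77.61·0.5660 = 43.93 g (target 43.92 g)
Mass balance on the glass: total charge less LOI = 250.0 g (oxide target masses add up to 250.0 g; against the stated basis, 250.0 g — gaps are rounding artifacts).
Summing the batch: Σ batch = 284.5 g; LOI removed, Σ of batch·LOI: 34.50 g; glass ÷ batch gives a yield of 87.87%.

Batch per 250.0 g frit:
  ZrSiO4: 32.24 g
  silica sand: 73.88 g
  rutile: 36.77 g
  tabular alumina: 63.96 g
  orthoboric acid: 77.61 g
Total batch = 284.5 g; LOI loss = 34.50 g; yield = 87.87%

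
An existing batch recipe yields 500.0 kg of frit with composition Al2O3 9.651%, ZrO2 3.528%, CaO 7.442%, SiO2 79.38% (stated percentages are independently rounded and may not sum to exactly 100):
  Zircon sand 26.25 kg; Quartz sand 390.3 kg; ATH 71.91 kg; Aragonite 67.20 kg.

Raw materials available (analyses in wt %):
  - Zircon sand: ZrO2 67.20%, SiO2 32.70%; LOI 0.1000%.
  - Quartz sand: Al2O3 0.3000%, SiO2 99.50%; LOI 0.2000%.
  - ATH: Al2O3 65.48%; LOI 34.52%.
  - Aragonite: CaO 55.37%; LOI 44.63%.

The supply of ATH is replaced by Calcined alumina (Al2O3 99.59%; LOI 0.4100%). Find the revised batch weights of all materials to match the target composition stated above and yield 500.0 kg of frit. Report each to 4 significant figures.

Revised batch per 500.0 kg frit:
  Zircon sand: 26.25 kg
  Quartz sand: 390.3 kg
  Calcined alumina: 47.28 kg
  Aragonite: 67.20 kg
Total batch = 531.0 kg; LOI loss = 30.99 kg

The whole derivation runs at full float precision end to end. Working values are printed rounded to four significant figures alongside each step — each reported number takes just one rounding. Derived quantities (the four compositions, yield, net glass mass, ignition loss, the totals) are re-derived using the weight values on 500.0 kg of glass in exact precision, exactly as shown in either problem or answer.
Target oxide masses per 500.0 kg frit:
  Al2O3: 9.651% × 500.0 = 48.26 kg
  ZrO2: 3.528% × 500.0 = 17.64 kg
  CaO: 7.442% × 500.0 = 37.21 kg
  SiO2: 79.38% × 500.0 = 396.9 kg
Sums-versus-targets review working from each reported weight, for the quoted basis mass (sum by sum, the targets are met exact up to rounding of places):
  Al2O3: 390.3·0.003000 + 47.28·0.9959 = 48.26 kg (target 48.26 kg)
  ZrO2: 26.25·0.6720 = 17.64 kg (target 17.64 kg)
  CaO: 67.20·0.5537 = 37.21 kg (target 37.21 kg)
  SiO2: 26.25·0.3270 + 390.3·0.9950 = 396.9 kg (target 396.9 kg)
Glass-mass closure: net batch after ignition = 500.0 kg (targets for the oxides total 500.0 kg; the stated basis being 500.0 kg — differing by rounding only).
Batch grand total — Σ batch = 531.0 kg; loss to ignition Σ batch·LOI = 30.99 kg; yield, glass over the total, = 94.16%.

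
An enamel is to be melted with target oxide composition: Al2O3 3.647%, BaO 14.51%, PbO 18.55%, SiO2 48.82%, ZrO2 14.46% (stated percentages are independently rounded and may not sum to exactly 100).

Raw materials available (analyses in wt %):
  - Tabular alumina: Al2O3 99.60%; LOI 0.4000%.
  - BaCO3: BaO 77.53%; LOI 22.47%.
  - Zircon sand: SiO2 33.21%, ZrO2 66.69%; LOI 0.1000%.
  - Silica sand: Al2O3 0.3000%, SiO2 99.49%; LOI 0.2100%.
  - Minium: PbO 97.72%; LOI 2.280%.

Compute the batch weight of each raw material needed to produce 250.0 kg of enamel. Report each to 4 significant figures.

Batch per 250.0 kg enamel:
  Tabular alumina: 8.839 kg
  BaCO3: 46.79 kg
  Zircon sand: 54.21 kg
  Silica sand: 104.6 kg
  Minium: 47.46 kg
Total batch = 261.9 kg; LOI loss = 11.91 kg; yield = 95.45%

The whole derivation keeps exact precision at every stage — mid-chain values are shown, with 4-significant-digit rounding, across the worked steps — a single rounding produces each reported value. The derived quantities (the yield, totals, the five compositions, glass mass, LOI) are re-derived from the batch weights for 250.0 kg of glass in full precision as they appear in problem or answer.
Oxide-by-oxide targets in 250.0 kg enamel:
  Al2O3: 3.647% × 250.0 = 9.118 kg
  BaO: 14.51% × 250.0 = 36.28 kg
  PbO: 18.55% × 250.0 = 46.38 kg
  SiO2: 48.82% × 250.0 = 122.0 kg
  ZrO2: 14.46% × 250.0 = 36.15 kg
Oxide-by-oxide audit working from each reported weight, against the basis in use (every target is met by its sum once rounding is allowed for):
  Al2O3: 8.839·0.9960 + 104.6·0.003000 = 9.117 kg (target 9.118 kg)
  BaO: 46.79·0.7753 = 36.28 kg (target 36.28 kg)
  PbO: 47.46·0.9772 = 46.38 kg (target 46.38 kg)
  SiO2: 54.21·0.3321 + 104.6·0.9949 = 122.1 kg (target 122.0 kg)
  ZrO2: 54.21·0.6669 = 36.15 kg (target 36.15 kg)
The glass-mass cross-check: total batch − LOI = 250.0 kg (the targets, summed, come to 250.0 kg; basis as stated: 250.0 kg — deltas are rounding alone).
Batch grand total — Σ batch = 261.9 kg; LOI removed, Σ of batch·LOI: 11.91 kg; as yield: glass ÷ batch → 95.45%.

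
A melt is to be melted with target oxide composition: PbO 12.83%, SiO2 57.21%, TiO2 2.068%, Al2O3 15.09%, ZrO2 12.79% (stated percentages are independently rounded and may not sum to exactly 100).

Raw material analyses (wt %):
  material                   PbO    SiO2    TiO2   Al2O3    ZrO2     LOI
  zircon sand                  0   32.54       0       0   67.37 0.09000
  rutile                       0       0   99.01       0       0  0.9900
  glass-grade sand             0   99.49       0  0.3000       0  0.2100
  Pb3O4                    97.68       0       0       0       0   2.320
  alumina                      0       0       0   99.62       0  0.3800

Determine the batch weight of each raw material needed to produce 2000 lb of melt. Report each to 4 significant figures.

Batch per 2000 lb melt:
  zircon sand: 379.7 lb
  rutile: 41.77 lb
  glass-grade sand: 1026 lb
  Pb3O4: 262.7 lb
  alumina: 299.9 lb
Total batch = 2010 lb; LOI loss = 10.14 lb; yield = 99.50%

Working values appear (rounded to four significant figures) when written out. Each numeric step holds exact precision throughout; a single rounding completes each reported value. All derived quantities, which include the yield, the five compositions, ignition loss, net glass mass, the totals, are carried in full precision, exactly as printed in the question or the answer, from the weighed amounts for 2000 lb of glass.
Oxide mass targets, per 2000 lb melt:
  PbO: 12.83% × 2000 = 256.6 lb
  SiO2: 57.21% × 2000 = 1144 lb
  TiO2: 2.068% × 2000 = 41.36 lb
  Al2O3: 15.09% × 2000 = 301.8 lb
  ZrO2: 12.79% × 2000 = 255.8 lb
Balance tally, oxide-wise, using the reported weights, per the basis as stated (each sum matches its target mass modulo rounding of the values):
  PbO: 262.7·0.9768 = 256.6 lb (target 256.6 lb)
  SiO2: 379.7·0.3254 + 1026·0.9949 = 1144 lb (target 1144 lb)
  TiO2: 41.77·0.9901 = 41.36 lb (target 41.36 lb)
  Al2O3: 1026·0.003000 + 299.9·0.9962 = 301.8 lb (target 301.8 lb)
  ZrO2: 379.7·0.6737 = 255.8 lb (target 255.8 lb)
Glass-mass bookkeeping: total charge less LOI = 2000 lb (summing oxide targets gives 2000 lb; the stated basis being 2000 lb — any gap is answer rounding).
Batch total: Σ batch = 2010 lb; the LOI term Σ batch·LOI equals 10.14 lb; glass ÷ batch gives a yield of 99.50%.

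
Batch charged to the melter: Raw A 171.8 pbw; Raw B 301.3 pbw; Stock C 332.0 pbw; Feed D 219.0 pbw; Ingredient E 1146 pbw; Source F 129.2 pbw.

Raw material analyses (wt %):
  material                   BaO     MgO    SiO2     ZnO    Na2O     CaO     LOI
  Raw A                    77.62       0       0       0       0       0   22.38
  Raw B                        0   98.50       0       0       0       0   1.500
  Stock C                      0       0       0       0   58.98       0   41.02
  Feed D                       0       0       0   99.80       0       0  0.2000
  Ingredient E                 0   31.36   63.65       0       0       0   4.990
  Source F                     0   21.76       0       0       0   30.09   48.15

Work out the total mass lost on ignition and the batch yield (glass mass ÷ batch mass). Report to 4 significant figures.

LOI loss = 299.0 pbw; glass = 2000 pbw; yield = 87.00%

Full precision is maintained in all steps — values along the way are printed (rounded to 4 significant digits) on the page. A single rounding produces each reported value. All derived quantities are re-derived starting from the weights at 2000 pbw of glass at exact precision (net glass mass, six oxide percentages, yield, LOI, the totals) as given in either problem or answer.
Ignition loss by material:
  Raw A: 171.8 × 0.2238 = 38.45 pbw
  Raw B: 301.3 × 0.01500 = 4.519 pbw
  Stock C: 332.0 × 0.4102 = 136.2 pbw
  Feed D: 219.0 × 0.002000 = 0.4380 pbw
  Ingredient E: 1146 × 0.04990 = 57.19 pbw
  Source F: 129.2 × 0.4815 = 62.21 pbw
Total LOI = 299.0 pbw
Glass = batch − LOI = 2299 − 299.0 = 2000 pbw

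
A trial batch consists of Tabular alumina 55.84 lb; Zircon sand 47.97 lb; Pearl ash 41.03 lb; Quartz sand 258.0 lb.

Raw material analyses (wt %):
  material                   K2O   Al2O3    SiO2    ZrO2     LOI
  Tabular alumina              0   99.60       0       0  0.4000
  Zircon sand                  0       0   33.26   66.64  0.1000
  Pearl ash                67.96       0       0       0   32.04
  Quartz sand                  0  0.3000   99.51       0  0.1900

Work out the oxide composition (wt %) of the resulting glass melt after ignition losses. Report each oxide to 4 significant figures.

Each numeric step holds full float precision in every operation — the intermediate values are shown, with 4-significant-digit rounding, between the steps — a single rounding produces every reported figure; all derived quantities (ignition loss, totals, yield, four oxide percentages, net glass mass) are recomputed in full float precision starting from the weights for 388.9 lb of glass as quoted within the problem or the answer.
What the batch supplies per oxide:
  K2O: 41.03·0.6796 = 27.88 lb
  Al2O3: 55.84·0.9960 + 258.0·0.003000 = 56.39 lb
  SiO2: 47.97·0.3326 + 258.0·0.9951 = 272.7 lb
  ZrO2: 47.97·0.6664 = 31.97 lb
LOI: 55.84·0.004000 + 47.97·0.001000 + 41.03·0.3204 + 258.0·0.001900 = 13.91 lb
batch − LOI leaves glass = 402.8 − 13.91 = 388.9 lb (= the summed oxide contributions)
wt % = oxide mass / glass mass × 100

Glass mass = 388.9 lb (batch 402.8 − LOI 13.91).
Composition: K2O 7.169%, Al2O3 14.50%, SiO2 70.11%, ZrO2 8.219%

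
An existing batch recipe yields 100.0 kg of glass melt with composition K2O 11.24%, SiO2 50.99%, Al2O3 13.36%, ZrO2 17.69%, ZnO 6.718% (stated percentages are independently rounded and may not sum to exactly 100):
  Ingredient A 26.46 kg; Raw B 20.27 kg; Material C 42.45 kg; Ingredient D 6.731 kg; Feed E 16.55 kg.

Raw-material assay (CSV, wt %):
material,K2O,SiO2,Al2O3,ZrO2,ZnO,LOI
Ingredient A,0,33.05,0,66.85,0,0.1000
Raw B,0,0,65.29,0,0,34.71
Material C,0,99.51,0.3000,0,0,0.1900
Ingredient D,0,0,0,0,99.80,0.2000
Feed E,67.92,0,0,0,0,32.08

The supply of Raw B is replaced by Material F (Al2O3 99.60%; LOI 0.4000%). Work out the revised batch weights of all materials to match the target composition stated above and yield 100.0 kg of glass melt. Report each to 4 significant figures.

Values along the way are printed, with 4-significant-figure rounding, at each printed step. Each numeric step holds full float precision through the solve — each reported value is rounded once only. The derived quantities (five oxide percentages, yield, totals, glass mass, ignition loss) are carried in full float precision from the batch weights on 100.0 kg of glass, as set out in question or answer.
Target oxide masses per 100.0 kg glass melt:
  K2O: 11.24% × 100.0 = 11.24 kg
  SiO2: 50.99% × 100.0 = 50.99 kg
  Al2O3: 13.36% × 100.0 = 13.36 kg
  ZrO2: 17.69% × 100.0 = 17.69 kg
  ZnO: 6.718% × 100.0 = 6.718 kg
Mass-balance tally per oxide applying the batch weights above, against the basis in use (summed amounts equal target values inside rounding margins):
  K2O: 16.55·0.6792 = 11.24 kg (target 11.24 kg)
  SiO2: 26.46·0.3305 + 42.45·0.9951 = 50.99 kg (target 50.99 kg)
  Al2O3: 13.29·0.9960 + 42.45·0.003000 = 13.36 kg (target 13.36 kg)
  ZrO2: 26.46·0.6685 = 17.69 kg (target 17.69 kg)
  ZnO: 6.731·0.9980 = 6.718 kg (target 6.718 kg)
Glass-mass closure: total charge less LOI = 100.0 kg (the Σ of target masses is 100.0 kg; versus the stated basis of 100.0 kg — rounding explains the deltas).
Batch total: Σ batch = 105.5 kg; Σ batch·LOI gives LOI loss = 5.483 kg; yield = glass ÷ total batch = 94.80%.

Revised batch per 100.0 kg glass melt:
  Ingredient A: 26.46 kg
  Material F: 13.29 kg
  Material C: 42.45 kg
  Ingredient D: 6.731 kg
  Feed E: 16.55 kg
Total batch = 105.5 kg; LOI loss = 5.483 kg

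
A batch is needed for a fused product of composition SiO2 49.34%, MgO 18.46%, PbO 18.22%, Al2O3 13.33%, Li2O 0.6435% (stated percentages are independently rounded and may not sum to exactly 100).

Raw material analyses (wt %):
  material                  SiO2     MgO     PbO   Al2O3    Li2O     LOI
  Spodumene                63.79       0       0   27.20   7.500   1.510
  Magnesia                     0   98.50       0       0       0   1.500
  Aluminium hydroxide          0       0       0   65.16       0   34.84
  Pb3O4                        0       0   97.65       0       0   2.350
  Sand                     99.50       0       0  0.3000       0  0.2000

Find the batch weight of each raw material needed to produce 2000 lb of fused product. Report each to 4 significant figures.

Each numeric step holds full float precision at all times — the intermediate values appear, rounded to four significant figures, at each printed step. A single rounding yields each reported value — the derived quantities are recomputed in full precision (the totals, five oxide percentages, glass mass, ignition loss, yield) starting from the weights on 2000 lb of glass, as written in the problem or the answer.
Per-oxide target masses for 2000 lb fused product:
  SiO2: 49.34% × 2000 = 986.8 lb
  MgO: 18.46% × 2000 = 369.2 lb
  PbO: 18.22% × 2000 = 364.4 lb
  Al2O3: 13.33% × 2000 = 266.6 lb
  Li2O: 0.6435% × 2000 = 12.87 lb
Balance tally, oxide-wise, applying the batch weights above, at the basis given (sums match the target masses up to rounding of the answer):
  SiO2: 171.6·0.6379 + 881.7·0.9950 = 986.8 lb (target 986.8 lb)
  MgO: 374.8·0.9850 = 369.2 lb (target 369.2 lb)
  PbO: 373.2·0.9765 = 364.4 lb (target 364.4 lb)
  Al2O3: 171.6·0.2720 + 333.5·0.6516 + 881.7·0.003000 = 266.6 lb (target 266.6 lb)
  Li2O: 171.6·0.07500 = 12.87 lb (target 12.87 lb)
Consistency of the glass mass: Σ batch − LOI loss = 2000 lb (targets for the oxides total 2000 lb; versus the stated basis of 2000 lb — gaps are rounding artifacts).
Batch total: Σ batch = 2135 lb; loss to ignition Σ batch·LOI = 134.9 lb; as yield: glass ÷ batch → 93.68%.

Batch per 2000 lb fused product:
  Spodumene: 171.6 lb
  Magnesia: 374.8 lb
  Aluminium hydroxide: 333.5 lb
  Pb3O4: 373.2 lb
  Sand: 881.7 lb
Total batch = 2135 lb; LOI loss = 134.9 lb; yield = 93.68%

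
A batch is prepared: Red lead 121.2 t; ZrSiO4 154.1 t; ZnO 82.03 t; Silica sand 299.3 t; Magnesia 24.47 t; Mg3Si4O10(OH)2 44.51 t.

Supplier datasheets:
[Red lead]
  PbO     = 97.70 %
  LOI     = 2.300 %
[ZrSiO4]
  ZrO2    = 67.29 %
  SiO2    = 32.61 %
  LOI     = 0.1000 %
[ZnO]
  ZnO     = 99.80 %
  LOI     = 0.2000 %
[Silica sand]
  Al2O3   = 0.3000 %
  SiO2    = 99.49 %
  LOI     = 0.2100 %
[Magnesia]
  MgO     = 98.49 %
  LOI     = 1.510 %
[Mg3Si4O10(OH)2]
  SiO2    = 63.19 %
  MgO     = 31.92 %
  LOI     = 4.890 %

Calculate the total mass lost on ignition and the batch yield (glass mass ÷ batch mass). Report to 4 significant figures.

All arithmetic holds full float precision all the way through; in-progress results are shown (rounded to four significant digits) within the worked lines; every reported value takes exactly one rounding; all derived quantities (net glass mass, yield, LOI, totals, the six compositions) are computed using the weight values on 719.3 t of glass at exact precision, as quoted within problem or answer.
Ignition loss by material:
  Red lead: 121.2 × 0.02300 = 2.788 t
  ZrSiO4: 154.1 × 0.001000 = 0.1541 t
  ZnO: 82.03 × 0.002000 = 0.1641 t
  Silica sand: 299.3 × 0.002100 = 0.6285 t
  Magnesia: 24.47 × 0.01510 = 0.3695 t
  Mg3Si4O10(OH)2: 44.51 × 0.04890 = 2.177 t
Total LOI = 6.280 t
Glass = batch − LOI = 725.6 − 6.280 = 719.3 t

LOI loss = 6.280 t; glass = 719.3 t; yield = 99.13%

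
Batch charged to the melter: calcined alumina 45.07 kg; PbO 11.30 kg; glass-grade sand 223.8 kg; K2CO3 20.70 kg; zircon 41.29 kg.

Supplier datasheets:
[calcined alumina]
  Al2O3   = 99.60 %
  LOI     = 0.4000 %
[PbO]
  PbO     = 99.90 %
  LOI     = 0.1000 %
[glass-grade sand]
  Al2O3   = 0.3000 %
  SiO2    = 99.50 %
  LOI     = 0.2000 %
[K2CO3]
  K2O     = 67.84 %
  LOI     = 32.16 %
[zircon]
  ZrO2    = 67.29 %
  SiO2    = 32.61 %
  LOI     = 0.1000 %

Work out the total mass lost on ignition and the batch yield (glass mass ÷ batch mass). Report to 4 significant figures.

LOI loss = 7.338 kg; glass = 334.8 kg; yield = 97.86%

The working math keeps full precision end to end. Intermediates appear, with 4-significant-figure rounding, alongside each step. Every reported figure is rounded a single time — derived quantities, which include the totals, the five compositions, yield, glass mass, ignition loss, are rebuilt in full float precision, as written in the question or the answer, using the weight values per 334.8 kg of glass.
Material-by-material LOI:
  calcined alumina: 45.07 × 0.004000 = 0.1803 kg
  PbO: 11.30 × 0.001000 = 0.01130 kg
  glass-grade sand: 223.8 × 0.002000 = 0.4476 kg
  K2CO3: 20.70 × 0.3216 = 6.657 kg
  zircon: 41.29 × 0.001000 = 0.04129 kg
Total LOI = 7.338 kg
Glass = batch − LOI = 342.2 − 7.338 = 334.8 kg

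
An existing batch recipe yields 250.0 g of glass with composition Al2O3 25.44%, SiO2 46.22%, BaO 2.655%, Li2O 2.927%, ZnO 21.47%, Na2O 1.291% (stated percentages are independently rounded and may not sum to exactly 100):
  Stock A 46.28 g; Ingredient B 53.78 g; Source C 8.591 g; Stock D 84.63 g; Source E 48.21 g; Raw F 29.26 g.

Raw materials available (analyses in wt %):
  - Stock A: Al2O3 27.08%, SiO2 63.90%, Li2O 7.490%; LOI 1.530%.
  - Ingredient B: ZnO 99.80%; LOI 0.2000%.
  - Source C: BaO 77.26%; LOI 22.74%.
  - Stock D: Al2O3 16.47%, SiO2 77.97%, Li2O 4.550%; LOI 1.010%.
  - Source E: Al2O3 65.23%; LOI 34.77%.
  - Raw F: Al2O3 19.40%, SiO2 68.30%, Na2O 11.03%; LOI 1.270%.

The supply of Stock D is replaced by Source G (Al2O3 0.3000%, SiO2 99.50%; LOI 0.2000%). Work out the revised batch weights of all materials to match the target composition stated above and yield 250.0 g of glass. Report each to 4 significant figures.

The whole derivation holds full float precision in all steps; intermediates appear (rounded to 4 significant digits) when written out. Every reported figure receives exactly one rounding. All derived quantities (the yield, net glass mass, totals, six oxide percentages, LOI) are rebuilt using the weight values for 250.0 g of glass in full float precision as set out in the problem or answer text.
Per-oxide target masses for 250.0 g glass:
  Al2O3: 25.44% × 250.0 = 63.60 g
  SiO2: 46.22% × 250.0 = 115.6 g
  BaO: 2.655% × 250.0 = 6.638 g
  Li2O: 2.927% × 250.0 = 7.318 g
  ZnO: 21.47% × 250.0 = 53.68 g
  Na2O: 1.291% × 250.0 = 3.228 g
Mass-balance tally per oxide from the weights as reported, versus the basis set out (every target is met by its sum inside rounding margins):
  Al2O3: 97.70·0.2708 + 33.30·0.003000 + 48.09·0.6523 + 29.26·0.1940 = 63.60 g (target 63.60 g)
  SiO2: 97.70·0.6390 + 33.30·0.9950 + 29.26·0.6830 = 115.5 g (target 115.6 g)
  BaO: 8.591·0.7726 = 6.637 g (target 6.638 g)
  Li2O: 97.70·0.07490 = 7.318 g (target 7.318 g)
  ZnO: 53.78·0.9980 = 53.67 g (target 53.68 g)
  Na2O: 29.26·0.1103 = 3.227 g (target 3.228 g)
Consistency of the glass mass: batch total minus LOI = 250.0 g (the Σ of target masses is 250.0 g; stated basis 250.0 g — differing by rounding only).
Whole-batch sum: Σ batch = 270.7 g; ignition loss, Σ(batch × LOI) = 20.72 g; as yield: glass ÷ batch → 92.35%.

Revised batch per 250.0 g glass:
  Stock A: 97.70 g
  Ingredient B: 53.78 g
  Source C: 8.591 g
  Source G: 33.30 g
  Source E: 48.09 g
  Raw F: 29.26 g
Total batch = 270.7 g; LOI loss = 20.72 g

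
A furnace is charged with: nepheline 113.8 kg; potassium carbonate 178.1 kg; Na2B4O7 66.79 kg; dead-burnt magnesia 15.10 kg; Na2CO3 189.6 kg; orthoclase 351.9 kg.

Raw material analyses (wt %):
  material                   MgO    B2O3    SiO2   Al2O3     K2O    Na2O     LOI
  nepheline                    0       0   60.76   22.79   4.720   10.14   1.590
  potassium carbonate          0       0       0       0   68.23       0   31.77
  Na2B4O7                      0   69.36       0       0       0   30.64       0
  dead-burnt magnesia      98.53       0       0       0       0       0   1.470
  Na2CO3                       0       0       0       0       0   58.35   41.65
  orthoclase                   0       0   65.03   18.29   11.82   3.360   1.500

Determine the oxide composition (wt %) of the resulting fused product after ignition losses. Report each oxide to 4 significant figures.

The intermediate values are displayed, rounded to 4 significant digits, as written; all arithmetic keeps full precision all the way through. Each reported result is rounded only once; all derived quantities, which include glass mass, the six compositions, totals, LOI, yield, are carried in full float precision, as they appear in the problem or answer text, from the weighed amounts per 772.4 kg of glass.
Oxide-by-oxide delivered mass:
  MgO: 15.10·0.9853 = 14.88 kg
  B2O3: 66.79·0.6936 = 46.33 kg
  SiO2: 113.8·0.6076 + 351.9·0.6503 = 298.0 kg
  Al2O3: 113.8·0.2279 + 351.9·0.1829 = 90.30 kg
  K2O: 113.8·0.04720 + 178.1·0.6823 + 351.9·0.1182 = 168.5 kg
  Na2O: 113.8·0.1014 + 66.79·0.3064 + 189.6·0.5835 + 351.9·0.03360 = 154.5 kg
LOI: 113.8·0.01590 + 178.1·0.3177 + 15.10·0.01470 + 189.6·0.4165 + 351.9·0.01500 = 142.9 kg
Resulting glass, batch − LOI: 915.3 − 142.9 = 772.4 kg (matching Σ of the oxides)
wt %: oxide over glass, times 100

Glass mass = 772.4 kg (batch 915.3 − LOI 142.9).
Composition: MgO 1.926%, B2O3 5.997%, SiO2 38.58%, Al2O3 11.69%, K2O 21.81%, Na2O 20.00%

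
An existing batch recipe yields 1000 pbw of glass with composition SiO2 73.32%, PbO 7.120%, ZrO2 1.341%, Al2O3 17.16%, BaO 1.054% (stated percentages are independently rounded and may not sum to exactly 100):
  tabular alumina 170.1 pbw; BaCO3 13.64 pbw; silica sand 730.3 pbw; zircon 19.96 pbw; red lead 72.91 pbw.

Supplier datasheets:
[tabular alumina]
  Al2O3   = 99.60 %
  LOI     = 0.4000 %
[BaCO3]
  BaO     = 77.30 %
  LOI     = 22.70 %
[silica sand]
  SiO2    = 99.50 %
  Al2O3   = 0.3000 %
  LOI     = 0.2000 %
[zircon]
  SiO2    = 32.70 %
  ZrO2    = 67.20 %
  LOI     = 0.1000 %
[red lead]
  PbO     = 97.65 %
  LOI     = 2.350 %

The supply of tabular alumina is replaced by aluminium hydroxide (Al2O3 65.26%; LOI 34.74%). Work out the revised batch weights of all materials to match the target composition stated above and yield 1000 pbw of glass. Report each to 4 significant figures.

Each numeric step carries full float precision all the way through — mid-chain values are printed rounded off to 4 significant figures in the printout; every reported result takes just one rounding — all derived quantities (totals, net glass mass, five oxide percentages, ignition loss, the yield) are computed in full precision from the weighed amounts for 1000 pbw of glass, exactly as shown in question or answer.
Per-oxide target masses for 1000 pbw glass:
  SiO2: 73.32% × 1000 = 733.2 pbw
  PbO: 7.120% × 1000 = 71.20 pbw
  ZrO2: 1.341% × 1000 = 13.41 pbw
  Al2O3: 17.16% × 1000 = 171.6 pbw
  BaO: 1.054% × 1000 = 10.54 pbw
Verifying the oxide balance applying the batch weights above, versus the basis set out (target by target, the sums agree modulo rounding of the values):
  SiO2: 730.3·0.9950 + 19.96·0.3270 = 733.2 pbw (target 733.2 pbw)
  PbO: 72.91·0.9765 = 71.20 pbw (target 71.20 pbw)
  ZrO2: 19.96·0.6720 = 13.41 pbw (target 13.41 pbw)
  Al2O3: 259.6·0.6526 + 730.3·0.003000 = 171.6 pbw (target 171.6 pbw)
  BaO: 13.64·0.7730 = 10.54 pbw (target 10.54 pbw)
Glass mass check: batch total minus LOI = 999.9 pbw (summing oxide targets gives 1000 pbw; against the stated basis, 1000 pbw — any gap is answer rounding).
Total batch = Σ batch = 1096 pbw; the LOI term Σ batch·LOI equals 96.48 pbw; glass ÷ batch gives a yield of 91.20%.

Revised batch per 1000 pbw glass:
  aluminium hydroxide: 259.6 pbw
  BaCO3: 13.64 pbw
  silica sand: 730.3 pbw
  zircon: 19.96 pbw
  red lead: 72.91 pbw
Total batch = 1096 pbw; LOI loss = 96.48 pbw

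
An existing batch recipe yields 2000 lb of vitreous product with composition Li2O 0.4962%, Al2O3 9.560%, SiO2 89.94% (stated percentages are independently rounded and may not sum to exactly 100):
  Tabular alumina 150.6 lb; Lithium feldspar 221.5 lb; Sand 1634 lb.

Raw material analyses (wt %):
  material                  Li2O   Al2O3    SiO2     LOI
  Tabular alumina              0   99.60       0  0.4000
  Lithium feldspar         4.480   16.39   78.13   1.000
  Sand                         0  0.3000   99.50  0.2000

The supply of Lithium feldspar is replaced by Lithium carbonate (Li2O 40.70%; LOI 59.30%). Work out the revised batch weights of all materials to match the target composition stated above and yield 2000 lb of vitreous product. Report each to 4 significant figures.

Revised batch per 2000 lb vitreous product:
  Tabular alumina: 186.5 lb
  Lithium carbonate: 24.38 lb
  Sand: 1808 lb
Total batch = 2019 lb; LOI loss = 18.82 lb

Values along the way are displayed, with 4-significant-digit rounding, across the worked steps — each numeric step maintains exact precision end to end; each reported figure receives exactly one rounding; derived quantities, which include totals, the three compositions, net glass mass, LOI, the yield, are rebuilt in exact precision, exactly as shown in the problem or answer text, using the weight values at 2000 lb of glass.
Oxide-by-oxide targets in 2000 lb vitreous product:
  Li2O: 0.4962% × 2000 = 9.924 lb
  Al2O3: 9.560% × 2000 = 191.2 lb
  SiO2: 89.94% × 2000 = 1799 lb
Oxide-by-oxide audit from the weights as reported, versus the basis set out (sum by sum, the targets are met net of answer rounding effects):
  Li2O: 24.38·0.4070 = 9.923 lb (target 9.924 lb)
  Al2O3: 186.5·0.9960 + 1808·0.003000 = 191.2 lb (target 191.2 lb)
  SiO2: 1808·0.9950 = 1799 lb (target 1799 lb)
Glass-mass bookkeeping: batch total minus LOI = 2000 lb (oxide target masses add up to 2000 lb; basis as stated: 2000 lb — gaps are rounding artifacts).
Total batch = Σ batch = 2019 lb; the LOI term Σ batch·LOI equals 18.82 lb; yield: glass divided by total = 99.07%.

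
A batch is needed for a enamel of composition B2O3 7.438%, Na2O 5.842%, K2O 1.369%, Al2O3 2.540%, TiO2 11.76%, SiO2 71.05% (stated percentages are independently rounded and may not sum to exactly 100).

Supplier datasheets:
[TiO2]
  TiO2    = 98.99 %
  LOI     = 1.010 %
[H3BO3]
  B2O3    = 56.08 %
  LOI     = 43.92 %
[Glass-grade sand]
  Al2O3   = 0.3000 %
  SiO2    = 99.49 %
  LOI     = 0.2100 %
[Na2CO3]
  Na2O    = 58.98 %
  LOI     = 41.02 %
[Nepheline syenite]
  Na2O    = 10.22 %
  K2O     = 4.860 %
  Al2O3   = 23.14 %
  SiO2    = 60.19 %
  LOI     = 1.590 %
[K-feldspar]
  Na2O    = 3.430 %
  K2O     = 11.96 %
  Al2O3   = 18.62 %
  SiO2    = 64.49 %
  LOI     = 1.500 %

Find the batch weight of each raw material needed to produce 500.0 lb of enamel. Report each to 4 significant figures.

Intermediates are shown rounded off to 4 significant figures at each printed step. Every computation keeps full precision at each step; exactly one rounding goes into every reported number. The derived quantities are computed using the weight values at 500.0 lb of glass at full float precision (net glass mass, yield, the totals, LOI, six oxide percentages) as quoted within question or answer.
Per-oxide target masses for 500.0 lb enamel:
  B2O3: 7.438% × 500.0 = 37.19 lb
  Na2O: 5.842% × 500.0 = 29.21 lb
  K2O: 1.369% × 500.0 = 6.845 lb
  Al2O3: 2.540% × 500.0 = 12.70 lb
  TiO2: 11.76% × 500.0 = 58.80 lb
  SiO2: 71.05% × 500.0 = 355.2 lb
Sums-versus-targets review per the reported batch figures, against the basis in use (sum by sum, the targets are met exact up to rounding of places):
  B2O3: 66.32·0.5608 = 37.19 lb (target 37.19 lb)
  Na2O: 45.15·0.5898 + 7.003·0.1022 + 54.39·0.03430 = 29.21 lb (target 29.21 lb)
  K2O: 7.003·0.04860 + 54.39·0.1196 = 6.845 lb (target 6.845 lb)
  Al2O3: 317.6·0.003000 + 7.003·0.2314 + 54.39·0.1862 = 12.70 lb (target 12.70 lb)
  TiO2: 59.40·0.9899 = 58.80 lb (target 58.80 lb)
  SiO2: 317.6·0.9949 + 7.003·0.6019 + 54.39·0.6449 = 355.3 lb (target 355.2 lb)
Glass-mass sanity pass: total charge less LOI = 500.0 lb (the targets, summed, come to 500.0 lb; against the stated basis, 500.0 lb — differing by rounding only).
Batch grand total — Σ batch = 549.9 lb; ignition loss, Σ(batch × LOI) = 49.84 lb; as yield: glass ÷ batch → 90.94%.

Batch per 500.0 lb enamel:
  TiO2: 59.40 lb
  H3BO3: 66.32 lb
  Glass-grade sand: 317.6 lb
  Na2CO3: 45.15 lb
  Nepheline syenite: 7.003 lb
  K-feldspar: 54.39 lb
Total batch = 549.9 lb; LOI loss = 49.84 lb; yield = 90.94%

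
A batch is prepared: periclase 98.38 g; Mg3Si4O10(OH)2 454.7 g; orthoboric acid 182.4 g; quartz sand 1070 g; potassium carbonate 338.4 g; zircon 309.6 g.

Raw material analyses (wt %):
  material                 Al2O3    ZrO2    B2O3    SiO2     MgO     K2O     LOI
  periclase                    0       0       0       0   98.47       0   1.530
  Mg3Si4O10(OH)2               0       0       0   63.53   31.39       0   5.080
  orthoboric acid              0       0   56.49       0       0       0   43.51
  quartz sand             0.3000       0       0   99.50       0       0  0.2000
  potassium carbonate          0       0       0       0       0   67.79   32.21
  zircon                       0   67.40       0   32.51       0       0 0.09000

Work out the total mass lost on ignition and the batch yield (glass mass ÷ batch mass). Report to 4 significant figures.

Mid-chain values appear rounded to 4 significant figures. All internal work keeps full float precision at all times. Exactly one rounding is applied to each reported value. All derived quantities are recomputed using the weight values per 2238 g of glass at full float precision (LOI, totals, net glass mass, six oxide percentages, the yield) as they appear in the question or the answer.
Ignition loss by material:
  periclase: 98.38 × 0.01530 = 1.505 g
  Mg3Si4O10(OH)2: 454.7 × 0.05080 = 23.10 g
  orthoboric acid: 182.4 × 0.4351 = 79.36 g
  quartz sand: 1070 × 0.002000 = 2.140 g
  potassium carbonate: 338.4 × 0.3221 = 109.0 g
  zircon: 309.6 × 9.000e-04 = 0.2786 g
Total LOI = 215.4 g
Glass = batch − LOI = 2453 − 215.4 = 2238 g

LOI loss = 215.4 g; glass = 2238 g; yield = 91.22%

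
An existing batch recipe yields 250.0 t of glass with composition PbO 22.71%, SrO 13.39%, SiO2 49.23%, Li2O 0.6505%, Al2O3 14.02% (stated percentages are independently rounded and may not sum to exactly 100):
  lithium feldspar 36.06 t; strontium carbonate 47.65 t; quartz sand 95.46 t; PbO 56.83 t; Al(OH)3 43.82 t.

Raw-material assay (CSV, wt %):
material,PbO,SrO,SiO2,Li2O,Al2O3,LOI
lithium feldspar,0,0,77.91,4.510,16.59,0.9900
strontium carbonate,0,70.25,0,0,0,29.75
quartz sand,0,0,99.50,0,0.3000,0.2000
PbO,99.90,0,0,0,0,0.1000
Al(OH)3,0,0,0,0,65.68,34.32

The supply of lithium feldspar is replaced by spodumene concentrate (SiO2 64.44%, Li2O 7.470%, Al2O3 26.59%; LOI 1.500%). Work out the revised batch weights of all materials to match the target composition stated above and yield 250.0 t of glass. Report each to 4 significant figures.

Rounding to four significant figures extends to every in-between result as shown; the working math carries full precision through every step — every reported result takes a single rounding. The derived quantities, including yield, five oxide percentages, glass mass, totals, LOI, are carried from the weighed amounts per 250.0 t of glass in exact precision, precisely as stated by problem or answer.
The oxide mass targets at 250.0 t glass:
  PbO: 22.71% × 250.0 = 56.78 t
  SrO: 13.39% × 250.0 = 33.48 t
  SiO2: 49.23% × 250.0 = 123.1 t
  Li2O: 0.6505% × 250.0 = 1.626 t
  Al2O3: 14.02% × 250.0 = 35.05 t
A balance pass over the oxides, applying the batch weights above, at the basis given (delivered sums recover each target net of answer rounding effects):
  PbO: 56.83·0.9990 = 56.77 t (target 56.78 t)
  SrO: 47.65·0.7025 = 33.47 t (target 33.48 t)
  SiO2: 21.77·0.6444 + 109.6·0.9950 = 123.1 t (target 123.1 t)
  Li2O: 21.77·0.07470 = 1.626 t (target 1.626 t)
  Al2O3: 21.77·0.2659 + 109.6·0.003000 + 44.05·0.6568 = 35.05 t (target 35.05 t)
Consistency of the glass mass: the batch minus its LOI: 250.0 t (the targets, summed, come to 250.0 t; the stated basis being 250.0 t — differing by rounding only).
Total batch = Σ batch = 279.9 t; LOI loss = Σ batch·LOI = 29.90 t; yield: glass divided by total = 89.32%.

Revised batch per 250.0 t glass:
  spodumene concentrate: 21.77 t
  strontium carbonate: 47.65 t
  quartz sand: 109.6 t
  PbO: 56.83 t
  Al(OH)3: 44.05 t
Total batch = 279.9 t; LOI loss = 29.90 t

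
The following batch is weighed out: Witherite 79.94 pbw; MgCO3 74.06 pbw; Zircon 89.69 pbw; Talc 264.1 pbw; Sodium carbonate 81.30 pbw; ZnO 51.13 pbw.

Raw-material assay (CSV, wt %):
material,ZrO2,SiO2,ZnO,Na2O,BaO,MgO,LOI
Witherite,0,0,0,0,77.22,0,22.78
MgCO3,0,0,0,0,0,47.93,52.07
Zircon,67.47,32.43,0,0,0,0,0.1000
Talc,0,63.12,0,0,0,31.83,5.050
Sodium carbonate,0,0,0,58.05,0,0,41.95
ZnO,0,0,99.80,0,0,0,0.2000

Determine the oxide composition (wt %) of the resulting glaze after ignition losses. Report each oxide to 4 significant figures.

The intermediate values appear (rounded to 4 significant figures) as written — all internal work holds full float precision through every step — each reported value is rounded only once. Derived quantities are rebuilt using the weight values for 535.8 pbw of glass at full float precision (the six compositions, the totals, ignition loss, the yield, net glass mass) as set out in either problem or answer.
Oxide masses out of the charge:
  ZrO2: 89.69·0.6747 = 60.51 pbw
  SiO2: 89.69·0.3243 + 264.1·0.6312 = 195.8 pbw
  ZnO: 51.13·0.9980 = 51.03 pbw
  Na2O: 81.30·0.5805 = 47.19 pbw
  BaO: 79.94·0.7722 = 61.73 pbw
  MgO: 74.06·0.4793 + 264.1·0.3183 = 119.6 pbw
LOI: 79.94·0.2278 + 74.06·0.5207 + 89.69·0.001000 + 264.1·0.05050 + 81.30·0.4195 + 51.13·0.002000 = 104.4 pbw
Glass mass = batch − LOI = 640.2 − 104.4 = 535.8 pbw (matching Σ of the oxides)
each wt % is 100 × oxide ÷ glass

Glass mass = 535.8 pbw (batch 640.2 − LOI 104.4).
Composition: ZrO2 11.29%, SiO2 36.54%, ZnO 9.523%, Na2O 8.808%, BaO 11.52%, MgO 22.31%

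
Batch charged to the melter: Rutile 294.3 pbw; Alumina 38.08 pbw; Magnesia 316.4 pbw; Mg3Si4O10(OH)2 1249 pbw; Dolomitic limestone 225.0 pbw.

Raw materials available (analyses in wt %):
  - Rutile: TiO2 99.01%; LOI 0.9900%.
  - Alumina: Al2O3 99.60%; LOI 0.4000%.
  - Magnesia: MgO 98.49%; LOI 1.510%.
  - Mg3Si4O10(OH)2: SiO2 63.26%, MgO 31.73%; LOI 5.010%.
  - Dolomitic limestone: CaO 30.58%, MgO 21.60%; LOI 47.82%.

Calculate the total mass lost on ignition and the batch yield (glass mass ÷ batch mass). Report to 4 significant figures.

In-progress results appear (rounded to 4 significant figures) when written out. The whole derivation runs at full precision end to end. Every reported number includes exactly one rounding. Derived quantities (totals, the yield, glass mass, five oxide percentages, LOI) are carried from the batch weights for 1945 pbw of glass in full precision as set out in question or answer.
Each material's LOI contribution:
  Rutile: 294.3 × 0.009900 = 2.914 pbw
  Alumina: 38.08 × 0.004000 = 0.1523 pbw
  Magnesia: 316.4 × 0.01510 = 4.778 pbw
  Mg3Si4O10(OH)2: 1249 × 0.05010 = 62.57 pbw
  Dolomitic limestone: 225.0 × 0.4782 = 107.6 pbw
Total LOI = 178.0 pbw
Glass = batch − LOI = 2123 − 178.0 = 1945 pbw

LOI loss = 178.0 pbw; glass = 1945 pbw; yield = 91.61%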